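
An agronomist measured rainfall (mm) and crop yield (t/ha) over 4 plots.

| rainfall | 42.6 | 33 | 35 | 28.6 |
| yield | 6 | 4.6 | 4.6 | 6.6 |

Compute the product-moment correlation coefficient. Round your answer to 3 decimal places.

-0.083

n = 4, Σx = 139.2, Σy = 21.8, Σx² = 4946.72, Σy² = 121.88, Σxy = 757.16
nΣxy − ΣxΣy = 3028.64 − 3034.56 = -5.92
nΣx² − (Σx)² = 19786.88 − 19376.64 = 410.24; nΣy² − (Σy)² = 487.52 − 475.24 = 12.28
r = -5.92 / √(410.24 × 12.28) = -5.92 / 70.9771 ≈ -0.083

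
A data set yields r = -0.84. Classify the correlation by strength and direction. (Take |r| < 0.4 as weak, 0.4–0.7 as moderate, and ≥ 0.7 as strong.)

r = -0.84 < 0 so the relationship is negative.
|r| = 0.84, which falls in the strong range.

strong negative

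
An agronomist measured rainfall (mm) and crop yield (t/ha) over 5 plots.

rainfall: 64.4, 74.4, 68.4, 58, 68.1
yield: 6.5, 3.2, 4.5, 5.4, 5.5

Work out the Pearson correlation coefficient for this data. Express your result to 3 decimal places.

n = 5, Σx = 333.3, Σy = 25.1, Σx² = 22362.89, Σy² = 132.15, Σxy = 1652.23
nΣxy − ΣxΣy = 8261.15 − 8365.83 = -104.68
nΣx² − (Σx)² = 111814.45 − 111088.89 = 725.56; nΣy² − (Σy)² = 660.75 − 630.01 = 30.74
r = -104.68 / √(725.56 × 30.74) = -104.68 / 149.3443 ≈ -0.701

-0.701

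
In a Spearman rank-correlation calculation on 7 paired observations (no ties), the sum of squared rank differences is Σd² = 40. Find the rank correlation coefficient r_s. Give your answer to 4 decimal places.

0.2857

ρ = 1 − 6Σd² / [n(n²−1)] = 1 − 6×40 / (7×48)
  = 1 − 240/336 = 1 − 0.71429 ≈ 0.2857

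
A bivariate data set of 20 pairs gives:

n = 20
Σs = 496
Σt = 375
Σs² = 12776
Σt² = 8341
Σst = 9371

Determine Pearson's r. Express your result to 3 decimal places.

0.090

r = (nΣst − ΣsΣt) / √[(nΣs² − (Σs)²)(nΣt² − (Σt)²)]
Numerator: 20×9371 − 496×375 = 1420
Denominator: √[(255520 − 246016)(166820 − 140625)] = √[9504 × 26195] = 15778.3801
r = 1420 / 15778.3801 ≈ 0.090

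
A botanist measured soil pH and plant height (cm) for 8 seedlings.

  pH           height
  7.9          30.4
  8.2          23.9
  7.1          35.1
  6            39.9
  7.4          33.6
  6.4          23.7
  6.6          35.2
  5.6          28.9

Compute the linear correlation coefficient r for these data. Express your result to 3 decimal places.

-0.291

n = 8, Σx = 55.2, Σy = 250.7, Σx² = 386.7, Σy² = 8084.29, Σxy = 1719.23
nΣxy − ΣxΣy = 13753.84 − 13838.64 = -84.8
nΣx² − (Σx)² = 3093.6 − 3047.04 = 46.56; nΣy² − (Σy)² = 64674.32 − 62850.49 = 1823.83
r = -84.8 / √(46.56 × 1823.83) = -84.8 / 291.4061 ≈ -0.291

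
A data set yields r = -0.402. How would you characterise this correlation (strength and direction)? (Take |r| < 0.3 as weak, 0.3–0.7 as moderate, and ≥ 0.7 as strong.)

moderate negative

r = -0.402 < 0 so the relationship is negative.
|r| = 0.402, which falls in the moderate range.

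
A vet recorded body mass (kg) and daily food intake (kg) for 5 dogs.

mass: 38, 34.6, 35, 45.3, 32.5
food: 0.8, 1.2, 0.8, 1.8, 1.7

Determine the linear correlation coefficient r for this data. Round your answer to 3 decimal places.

0.325

n = 5, Σx = 185.4, Σy = 6.3, Σx² = 6974.5, Σy² = 8.85, Σxy = 236.71
nΣxy − ΣxΣy = 1183.55 − 1168.02 = 15.53
nΣx² − (Σx)² = 34872.5 − 34373.16 = 499.34; nΣy² − (Σy)² = 44.25 − 39.69 = 4.56
r = 15.53 / √(499.34 × 4.56) = 15.53 / 47.7178 ≈ 0.325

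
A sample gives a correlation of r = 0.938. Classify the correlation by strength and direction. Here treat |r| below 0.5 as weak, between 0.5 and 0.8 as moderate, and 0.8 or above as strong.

r = 0.938 > 0 so the relationship is positive.
|r| = 0.938, which falls in the strong range.

strong positive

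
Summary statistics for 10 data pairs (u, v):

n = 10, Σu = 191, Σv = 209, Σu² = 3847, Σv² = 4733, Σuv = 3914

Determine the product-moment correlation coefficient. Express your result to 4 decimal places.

-0.2892

r = (nΣuv − ΣuΣv) / √[(nΣu² − (Σu)²)(nΣv² − (Σv)²)]
Numerator: 10×3914 − 191×209 = -779
Denominator: √[(38470 − 36481)(47330 − 43681)] = √[1989 × 3649] = 2694.0418
r = -779 / 2694.0418 ≈ -0.2892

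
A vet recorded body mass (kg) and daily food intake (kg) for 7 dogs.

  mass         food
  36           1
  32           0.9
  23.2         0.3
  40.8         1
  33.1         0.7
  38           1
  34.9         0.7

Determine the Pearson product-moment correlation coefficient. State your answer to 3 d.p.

n = 7, Σx = 238, Σy = 5.6, Σx² = 8280.5, Σy² = 4.88, Σxy = 198.16
nΣxy − ΣxΣy = 1387.12 − 1332.8 = 54.32
nΣx² − (Σx)² = 57963.5 − 56644 = 1319.5; nΣy² − (Σy)² = 34.16 − 31.36 = 2.8
r = 54.32 / √(1319.5 × 2.8) = 54.32 / 60.7832 ≈ 0.894

0.894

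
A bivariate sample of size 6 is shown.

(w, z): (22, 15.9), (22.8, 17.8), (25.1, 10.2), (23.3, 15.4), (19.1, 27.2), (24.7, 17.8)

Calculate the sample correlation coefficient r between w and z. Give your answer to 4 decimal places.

n = 6, Σw = 137, Σz = 104.3, Σw² = 3151.64, Σz² = 1967.53, Σwz = 2329.66
nΣwz − ΣwΣz = 13977.96 − 14289.1 = -311.14
nΣw² − (Σw)² = 18909.84 − 18769 = 140.84; nΣz² − (Σz)² = 11805.18 − 10878.49 = 926.69
r = -311.14 / √(140.84 × 926.69) = -311.14 / 361.2686 ≈ -0.8612

-0.8612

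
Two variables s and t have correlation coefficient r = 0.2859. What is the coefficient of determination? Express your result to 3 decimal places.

0.082

r² = (0.2859)² = 0.082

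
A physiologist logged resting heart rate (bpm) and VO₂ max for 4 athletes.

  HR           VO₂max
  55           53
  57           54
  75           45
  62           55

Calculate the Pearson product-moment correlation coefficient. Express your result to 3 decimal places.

n = 4, Σx = 249, Σy = 207, Σx² = 15743, Σy² = 10775, Σxy = 12778
nΣxy − ΣxΣy = 51112 − 51543 = -431
nΣx² − (Σx)² = 62972 − 62001 = 971; nΣy² − (Σy)² = 43100 − 42849 = 251
r = -431 / √(971 × 251) = -431 / 493.6811 ≈ -0.873

-0.873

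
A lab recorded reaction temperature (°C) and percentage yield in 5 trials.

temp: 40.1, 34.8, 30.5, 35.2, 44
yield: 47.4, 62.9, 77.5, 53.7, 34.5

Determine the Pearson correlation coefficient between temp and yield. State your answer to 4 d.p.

n = 5, Σx = 184.6, Σy = 276, Σx² = 6924.34, Σy² = 16283.36, Σxy = 9861.65
nΣxy − ΣxΣy = 49308.25 − 50949.6 = -1641.35
nΣx² − (Σx)² = 34621.7 − 34077.16 = 544.54; nΣy² − (Σy)² = 81416.8 − 76176 = 5240.8
r = -1641.35 / √(544.54 × 5240.8) = -1641.35 / 1689.3269 ≈ -0.9716

-0.9716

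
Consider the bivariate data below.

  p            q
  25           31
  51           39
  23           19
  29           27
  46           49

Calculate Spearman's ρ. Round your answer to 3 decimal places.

0.800

Rank p: 2, 5, 1, 3, 4
Rank q: 3, 4, 1, 2, 5
d = rank(p) − rank(q): -1, 1, 0, 1, -1; Σd² = 4
ρ = 1 − 6Σd² / [n(n²−1)] = 1 − 6×4 / (5×24) = 1 − 24/120 ≈ 0.800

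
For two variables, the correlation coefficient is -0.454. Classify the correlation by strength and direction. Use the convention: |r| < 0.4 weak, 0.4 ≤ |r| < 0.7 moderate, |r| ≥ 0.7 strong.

r = -0.454 < 0 so the relationship is negative.
|r| = 0.454, which falls in the moderate range.

moderate negative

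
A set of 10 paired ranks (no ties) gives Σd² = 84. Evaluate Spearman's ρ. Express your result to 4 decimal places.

ρ = 1 − 6Σd² / [n(n²−1)] = 1 − 6×84 / (10×99)
  = 1 − 504/990 = 1 − 0.50909 ≈ 0.4909

0.4909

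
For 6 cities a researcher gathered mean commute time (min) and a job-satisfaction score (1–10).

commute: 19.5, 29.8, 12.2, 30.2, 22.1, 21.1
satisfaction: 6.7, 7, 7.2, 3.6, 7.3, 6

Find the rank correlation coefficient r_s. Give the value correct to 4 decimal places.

-0.3714

Rank commute: 2, 5, 1, 6, 4, 3
Rank satisfaction: 3, 4, 5, 1, 6, 2
d = rank(commute) − rank(satisfaction): -1, 1, -4, 5, -2, 1; Σd² = 48
ρ = 1 − 6Σd² / [n(n²−1)] = 1 − 6×48 / (6×35) = 1 − 288/210 ≈ -0.3714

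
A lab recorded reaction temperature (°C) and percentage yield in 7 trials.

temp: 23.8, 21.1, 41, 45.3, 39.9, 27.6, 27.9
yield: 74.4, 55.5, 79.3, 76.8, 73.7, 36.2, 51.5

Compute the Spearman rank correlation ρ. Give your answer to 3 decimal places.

0.571

Rank temp: 2, 1, 6, 7, 5, 3, 4
Rank yield: 5, 3, 7, 6, 4, 1, 2
d = rank(temp) − rank(yield): -3, -2, -1, 1, 1, 2, 2; Σd² = 24
ρ = 1 − 6Σd² / [n(n²−1)] = 1 − 6×24 / (7×48) = 1 − 144/336 ≈ 0.571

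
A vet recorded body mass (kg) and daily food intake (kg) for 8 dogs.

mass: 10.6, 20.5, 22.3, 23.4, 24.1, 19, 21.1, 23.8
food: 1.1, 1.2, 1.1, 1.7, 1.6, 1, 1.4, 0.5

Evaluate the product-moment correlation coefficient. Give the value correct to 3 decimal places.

0.155

n = 8, Σx = 164.8, Σy = 9.6, Σx² = 3530.92, Σy² = 12.52, Σxy = 199.57
nΣxy − ΣxΣy = 1596.56 − 1582.08 = 14.48
nΣx² − (Σx)² = 28247.36 − 27159.04 = 1088.32; nΣy² − (Σy)² = 100.16 − 92.16 = 8
r = 14.48 / √(1088.32 × 8) = 14.48 / 93.3089 ≈ 0.155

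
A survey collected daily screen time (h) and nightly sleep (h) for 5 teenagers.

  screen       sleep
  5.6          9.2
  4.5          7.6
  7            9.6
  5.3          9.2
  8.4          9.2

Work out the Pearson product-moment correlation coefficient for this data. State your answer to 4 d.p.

n = 5, Σx = 30.8, Σy = 44.8, Σx² = 199.26, Σy² = 403.84, Σxy = 278.96
nΣxy − ΣxΣy = 1394.8 − 1379.84 = 14.96
nΣx² − (Σx)² = 996.3 − 948.64 = 47.66; nΣy² − (Σy)² = 2019.2 − 2007.04 = 12.16
r = 14.96 / √(47.66 × 12.16) = 14.96 / 24.0738 ≈ 0.6214

0.6214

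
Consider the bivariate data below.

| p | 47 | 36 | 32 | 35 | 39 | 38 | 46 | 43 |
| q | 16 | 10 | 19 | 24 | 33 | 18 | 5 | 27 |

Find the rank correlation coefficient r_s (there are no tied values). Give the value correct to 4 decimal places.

-0.2381

Rank p: 8, 3, 1, 2, 5, 4, 7, 6
Rank q: 3, 2, 5, 6, 8, 4, 1, 7
d = rank(p) − rank(q): 5, 1, -4, -4, -3, 0, 6, -1; Σd² = 104
ρ = 1 − 6Σd² / [n(n²−1)] = 1 − 6×104 / (8×63) = 1 − 624/504 ≈ -0.2381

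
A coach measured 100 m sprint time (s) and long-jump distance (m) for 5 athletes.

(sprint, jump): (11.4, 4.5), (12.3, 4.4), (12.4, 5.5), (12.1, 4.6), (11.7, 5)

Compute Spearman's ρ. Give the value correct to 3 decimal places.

Rank sprint: 1, 4, 5, 3, 2
Rank jump: 2, 1, 5, 3, 4
d = rank(sprint) − rank(jump): -1, 3, 0, 0, -2; Σd² = 14
ρ = 1 − 6Σd² / [n(n²−1)] = 1 − 6×14 / (5×24) = 1 − 84/120 ≈ 0.300

0.300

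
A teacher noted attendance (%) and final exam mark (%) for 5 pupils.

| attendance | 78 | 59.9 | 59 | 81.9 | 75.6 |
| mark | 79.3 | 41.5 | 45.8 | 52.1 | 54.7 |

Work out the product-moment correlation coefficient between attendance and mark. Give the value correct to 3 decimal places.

n = 5, Σx = 354.4, Σy = 273.4, Σx² = 25575.98, Σy² = 15814.88, Σxy = 19775.76
nΣxy − ΣxΣy = 98878.8 − 96892.96 = 1985.84
nΣx² − (Σx)² = 127879.9 − 125599.36 = 2280.54; nΣy² − (Σy)² = 79074.4 − 74747.56 = 4326.84
r = 1985.84 / √(2280.54 × 4326.84) = 1985.84 / 3141.2628 ≈ 0.632

0.632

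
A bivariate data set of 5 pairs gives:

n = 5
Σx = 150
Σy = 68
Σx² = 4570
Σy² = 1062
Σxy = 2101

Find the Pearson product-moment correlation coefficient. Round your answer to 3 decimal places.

r = (nΣxy − ΣxΣy) / √[(nΣx² − (Σx)²)(nΣy² − (Σy)²)]
Numerator: 5×2101 − 150×68 = 305
Denominator: √[(22850 − 22500)(5310 − 4624)] = √[350 × 686] = 490.0000
r = 305 / 490.0000 ≈ 0.622

0.622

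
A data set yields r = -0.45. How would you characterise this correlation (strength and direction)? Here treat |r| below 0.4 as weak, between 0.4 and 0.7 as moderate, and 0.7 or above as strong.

r = -0.45 < 0 so the relationship is negative.
|r| = 0.45, which falls in the moderate range.

moderate negative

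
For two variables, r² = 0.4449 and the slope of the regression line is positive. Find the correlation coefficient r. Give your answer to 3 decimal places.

0.667

|r| = √0.4449 = 0.667
The association is positive, so r = 0.667.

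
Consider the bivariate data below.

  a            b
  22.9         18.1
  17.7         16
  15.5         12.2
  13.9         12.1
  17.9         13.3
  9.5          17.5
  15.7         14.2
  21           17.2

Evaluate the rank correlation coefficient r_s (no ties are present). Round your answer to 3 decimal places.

0.429

Rank a: 8, 5, 3, 2, 6, 1, 4, 7
Rank b: 8, 5, 2, 1, 3, 7, 4, 6
d = rank(a) − rank(b): 0, 0, 1, 1, 3, -6, 0, 1; Σd² = 48
ρ = 1 − 6Σd² / [n(n²−1)] = 1 − 6×48 / (8×63) = 1 − 288/504 ≈ 0.429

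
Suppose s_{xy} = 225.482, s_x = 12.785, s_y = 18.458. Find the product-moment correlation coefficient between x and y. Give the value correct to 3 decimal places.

0.955

r = Cov(x,y) / (s_x · s_y) = 225.482 / (12.785 × 18.458)
  = 225.482 / 235.9855 ≈ 0.955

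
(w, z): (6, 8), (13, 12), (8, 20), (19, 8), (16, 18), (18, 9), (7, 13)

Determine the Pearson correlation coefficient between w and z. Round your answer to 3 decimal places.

-0.233

n = 7, Σw = 87, Σz = 88, Σw² = 1259, Σz² = 1246, Σwz = 1057
nΣwz − ΣwΣz = 7399 − 7656 = -257
nΣw² − (Σw)² = 8813 − 7569 = 1244; nΣz² − (Σz)² = 8722 − 7744 = 978
r = -257 / √(1244 × 978) = -257 / 1103.0104 ≈ -0.233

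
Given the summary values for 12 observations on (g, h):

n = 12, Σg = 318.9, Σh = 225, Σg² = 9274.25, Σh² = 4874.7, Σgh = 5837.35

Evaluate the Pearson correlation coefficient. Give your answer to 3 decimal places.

r = (nΣgh − ΣgΣh) / √[(nΣg² − (Σg)²)(nΣh² − (Σh)²)]
Numerator: 12×5837.35 − 318.9×225 = -1704.3
Denominator: √[(111291 − 101697.21)(58496.4 − 50625)] = √[9593.79 × 7871.4] = 8690.0264
r = -1704.3 / 8690.0264 ≈ -0.196

-0.196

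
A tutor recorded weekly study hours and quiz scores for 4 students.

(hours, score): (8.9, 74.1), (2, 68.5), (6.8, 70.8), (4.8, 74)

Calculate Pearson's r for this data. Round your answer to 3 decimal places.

n = 4, Σx = 22.5, Σy = 287.4, Σx² = 152.49, Σy² = 20671.7, Σxy = 1633.13
nΣxy − ΣxΣy = 6532.52 − 6466.5 = 66.02
nΣx² − (Σx)² = 609.96 − 506.25 = 103.71; nΣy² − (Σy)² = 82686.8 − 82598.76 = 88.04
r = 66.02 / √(103.71 × 88.04) = 66.02 / 95.5543 ≈ 0.691

0.691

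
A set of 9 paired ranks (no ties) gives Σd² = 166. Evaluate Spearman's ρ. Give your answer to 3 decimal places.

ρ = 1 − 6Σd² / [n(n²−1)] = 1 − 6×166 / (9×80)
  = 1 − 996/720 = 1 − 1.3833 ≈ -0.383

-0.383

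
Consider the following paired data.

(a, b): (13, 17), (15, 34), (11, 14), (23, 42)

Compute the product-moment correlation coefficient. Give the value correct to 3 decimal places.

n = 4, Σa = 62, Σb = 107, Σa² = 1044, Σb² = 3405, Σab = 1851
nΣab − ΣaΣb = 7404 − 6634 = 770
nΣa² − (Σa)² = 4176 − 3844 = 332; nΣb² − (Σb)² = 13620 − 11449 = 2171
r = 770 / √(332 × 2171) = 770 / 848.9829 ≈ 0.907

0.907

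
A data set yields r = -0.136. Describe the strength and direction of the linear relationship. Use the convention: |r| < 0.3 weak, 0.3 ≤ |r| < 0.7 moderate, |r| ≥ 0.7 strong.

r = -0.136 < 0 so the relationship is negative.
|r| = 0.136, which falls in the weak range.

weak negative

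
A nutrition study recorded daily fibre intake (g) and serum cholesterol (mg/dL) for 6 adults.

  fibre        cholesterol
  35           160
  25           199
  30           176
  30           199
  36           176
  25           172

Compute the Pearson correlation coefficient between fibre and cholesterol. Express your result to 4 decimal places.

-0.4882

n = 6, Σx = 181, Σy = 1082, Σx² = 5571, Σy² = 196338, Σxy = 32461
nΣxy − ΣxΣy = 194766 − 195842 = -1076
nΣx² − (Σx)² = 33426 − 32761 = 665; nΣy² − (Σy)² = 1178028 − 1170724 = 7304
r = -1076 / √(665 × 7304) = -1076 / 2203.8965 ≈ -0.4882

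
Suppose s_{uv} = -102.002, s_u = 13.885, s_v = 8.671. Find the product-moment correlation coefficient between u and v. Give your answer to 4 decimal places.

-0.8472

r = Cov(u,v) / (s_u · s_v) = -102.002 / (13.885 × 8.671)
  = -102.002 / 120.3968 ≈ -0.8472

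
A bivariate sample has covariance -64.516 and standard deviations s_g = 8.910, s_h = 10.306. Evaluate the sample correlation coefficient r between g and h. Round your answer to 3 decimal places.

-0.703

r = Cov(g,h) / (s_g · s_h) = -64.516 / (8.910 × 10.306)
  = -64.516 / 91.8265 ≈ -0.703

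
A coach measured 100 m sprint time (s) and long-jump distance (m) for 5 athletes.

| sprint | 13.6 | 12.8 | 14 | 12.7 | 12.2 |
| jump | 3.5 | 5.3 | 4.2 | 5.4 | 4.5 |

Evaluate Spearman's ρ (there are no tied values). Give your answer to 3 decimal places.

Rank sprint: 4, 3, 5, 2, 1
Rank jump: 1, 4, 2, 5, 3
d = rank(sprint) − rank(jump): 3, -1, 3, -3, -2; Σd² = 32
ρ = 1 − 6Σd² / [n(n²−1)] = 1 − 6×32 / (5×24) = 1 − 192/120 ≈ -0.600

-0.600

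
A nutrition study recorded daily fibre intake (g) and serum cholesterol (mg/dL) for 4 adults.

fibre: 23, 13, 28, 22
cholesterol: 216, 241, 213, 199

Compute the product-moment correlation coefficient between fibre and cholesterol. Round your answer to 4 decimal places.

n = 4, Σx = 86, Σy = 869, Σx² = 1966, Σy² = 189707, Σxy = 18443
nΣxy − ΣxΣy = 73772 − 74734 = -962
nΣx² − (Σx)² = 7864 − 7396 = 468; nΣy² − (Σy)² = 758828 − 755161 = 3667
r = -962 / √(468 × 3667) = -962 / 1310.0214 ≈ -0.7343

-0.7343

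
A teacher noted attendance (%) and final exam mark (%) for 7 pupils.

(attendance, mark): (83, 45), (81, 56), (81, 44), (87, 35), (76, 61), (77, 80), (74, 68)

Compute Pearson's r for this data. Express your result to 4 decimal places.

-0.8515

n = 7, Σx = 559, Σy = 389, Σx² = 44761, Σy² = 23067, Σxy = 30708
nΣxy − ΣxΣy = 214956 − 217451 = -2495
nΣx² − (Σx)² = 313327 − 312481 = 846; nΣy² − (Σy)² = 161469 − 151321 = 10148
r = -2495 / √(846 × 10148) = -2495 / 2930.0526 ≈ -0.8515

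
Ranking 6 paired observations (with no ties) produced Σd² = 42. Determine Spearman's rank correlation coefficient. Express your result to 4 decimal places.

ρ = 1 − 6Σd² / [n(n²−1)] = 1 − 6×42 / (6×35)
  = 1 − 252/210 = 1 − 1.20000 ≈ -0.2000

-0.2000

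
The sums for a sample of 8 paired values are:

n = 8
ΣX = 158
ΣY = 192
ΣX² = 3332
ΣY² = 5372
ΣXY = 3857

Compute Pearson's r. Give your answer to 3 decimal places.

0.162

r = (nΣXY − ΣXΣY) / √[(nΣX² − (ΣX)²)(nΣY² − (ΣY)²)]
Numerator: 8×3857 − 158×192 = 520
Denominator: √[(26656 − 24964)(42976 − 36864)] = √[1692 × 6112] = 3215.8209
r = 520 / 3215.8209 ≈ 0.162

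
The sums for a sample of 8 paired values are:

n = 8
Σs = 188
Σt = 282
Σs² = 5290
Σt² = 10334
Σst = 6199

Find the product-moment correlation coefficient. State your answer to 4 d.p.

-0.7307

r = (nΣst − ΣsΣt) / √[(nΣs² − (Σs)²)(nΣt² − (Σt)²)]
Numerator: 8×6199 − 188×282 = -3424
Denominator: √[(42320 − 35344)(82672 − 79524)] = √[6976 × 3148] = 4686.1976
r = -3424 / 4686.1976 ≈ -0.7307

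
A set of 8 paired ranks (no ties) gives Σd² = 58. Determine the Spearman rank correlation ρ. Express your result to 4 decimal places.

0.3095

ρ = 1 − 6Σd² / [n(n²−1)] = 1 − 6×58 / (8×63)
  = 1 − 348/504 = 1 − 0.69048 ≈ 0.3095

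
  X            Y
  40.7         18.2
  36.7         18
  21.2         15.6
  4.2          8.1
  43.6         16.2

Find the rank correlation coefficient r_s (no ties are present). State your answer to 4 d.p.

0.7000

Rank X: 4, 3, 2, 1, 5
Rank Y: 5, 4, 2, 1, 3
d = rank(X) − rank(Y): -1, -1, 0, 0, 2; Σd² = 6
ρ = 1 − 6Σd² / [n(n²−1)] = 1 − 6×6 / (5×24) = 1 − 36/120 ≈ 0.7000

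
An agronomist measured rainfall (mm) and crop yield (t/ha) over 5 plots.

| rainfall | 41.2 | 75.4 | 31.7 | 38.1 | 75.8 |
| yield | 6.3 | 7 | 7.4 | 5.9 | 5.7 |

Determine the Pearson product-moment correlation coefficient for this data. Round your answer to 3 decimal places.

-0.242

n = 5, Σx = 262.2, Σy = 32.3, Σx² = 15584.74, Σy² = 210.75, Σxy = 1678.79
nΣxy − ΣxΣy = 8393.95 − 8469.06 = -75.11
nΣx² − (Σx)² = 77923.7 − 68748.84 = 9174.86; nΣy² − (Σy)² = 1053.75 − 1043.29 = 10.46
r = -75.11 / √(9174.86 × 10.46) = -75.11 / 309.7887 ≈ -0.242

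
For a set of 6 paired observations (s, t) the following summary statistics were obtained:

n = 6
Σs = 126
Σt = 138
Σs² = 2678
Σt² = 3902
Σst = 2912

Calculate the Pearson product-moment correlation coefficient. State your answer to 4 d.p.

0.0917

r = (nΣst − ΣsΣt) / √[(nΣs² − (Σs)²)(nΣt² − (Σt)²)]
Numerator: 6×2912 − 126×138 = 84
Denominator: √[(16068 − 15876)(23412 − 19044)] = √[192 × 4368] = 915.7816
r = 84 / 915.7816 ≈ 0.0917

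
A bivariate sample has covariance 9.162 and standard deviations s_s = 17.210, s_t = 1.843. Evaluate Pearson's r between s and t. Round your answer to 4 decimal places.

r = Cov(s,t) / (s_s · s_t) = 9.162 / (17.210 × 1.843)
  = 9.162 / 31.7180 ≈ 0.2889

0.2889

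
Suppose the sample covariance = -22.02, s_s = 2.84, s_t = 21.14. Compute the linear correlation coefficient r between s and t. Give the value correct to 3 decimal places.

-0.367

r = Cov(s,t) / (s_s · s_t) = -22.02 / (2.84 × 21.14)
  = -22.02 / 60.0376 ≈ -0.367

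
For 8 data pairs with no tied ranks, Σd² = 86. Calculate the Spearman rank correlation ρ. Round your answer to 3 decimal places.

ρ = 1 − 6Σd² / [n(n²−1)] = 1 − 6×86 / (8×63)
  = 1 − 516/504 = 1 − 1.0238 ≈ -0.024

-0.024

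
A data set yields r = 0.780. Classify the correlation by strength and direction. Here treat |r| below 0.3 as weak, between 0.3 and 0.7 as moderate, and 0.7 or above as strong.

strong positive

r = 0.780 > 0 so the relationship is positive.
|r| = 0.780, which falls in the strong range.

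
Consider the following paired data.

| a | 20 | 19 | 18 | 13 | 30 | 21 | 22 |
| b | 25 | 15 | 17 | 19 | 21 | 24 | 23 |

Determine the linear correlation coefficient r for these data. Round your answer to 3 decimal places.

n = 7, Σa = 143, Σb = 144, Σa² = 3079, Σb² = 3046, Σab = 2978
nΣab − ΣaΣb = 20846 − 20592 = 254
nΣa² − (Σa)² = 21553 − 20449 = 1104; nΣb² − (Σb)² = 21322 − 20736 = 586
r = 254 / √(1104 × 586) = 254 / 804.3283 ≈ 0.316

0.316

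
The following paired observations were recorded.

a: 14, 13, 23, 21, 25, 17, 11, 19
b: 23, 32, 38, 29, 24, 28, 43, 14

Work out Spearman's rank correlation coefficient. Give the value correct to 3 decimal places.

Rank a: 3, 2, 7, 6, 8, 4, 1, 5
Rank b: 2, 6, 7, 5, 3, 4, 8, 1
d = rank(a) − rank(b): 1, -4, 0, 1, 5, 0, -7, 4; Σd² = 108
ρ = 1 − 6Σd² / [n(n²−1)] = 1 − 6×108 / (8×63) = 1 − 648/504 ≈ -0.286

-0.286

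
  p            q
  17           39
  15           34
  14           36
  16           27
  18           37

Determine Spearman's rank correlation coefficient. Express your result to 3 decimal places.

Rank p: 4, 2, 1, 3, 5
Rank q: 5, 2, 3, 1, 4
d = rank(p) − rank(q): -1, 0, -2, 2, 1; Σd² = 10
ρ = 1 − 6Σd² / [n(n²−1)] = 1 − 6×10 / (5×24) = 1 − 60/120 ≈ 0.500

0.500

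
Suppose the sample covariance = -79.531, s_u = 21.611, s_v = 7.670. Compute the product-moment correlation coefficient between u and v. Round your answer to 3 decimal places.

-0.480

r = Cov(u,v) / (s_u · s_v) = -79.531 / (21.611 × 7.670)
  = -79.531 / 165.7564 ≈ -0.480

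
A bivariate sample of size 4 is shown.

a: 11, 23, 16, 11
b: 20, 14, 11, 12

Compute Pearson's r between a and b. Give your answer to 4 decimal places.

-0.2803

n = 4, Σa = 61, Σb = 57, Σa² = 1027, Σb² = 861, Σab = 850
nΣab − ΣaΣb = 3400 − 3477 = -77
nΣa² − (Σa)² = 4108 − 3721 = 387; nΣb² − (Σb)² = 3444 − 3249 = 195
r = -77 / √(387 × 195) = -77 / 274.7089 ≈ -0.2803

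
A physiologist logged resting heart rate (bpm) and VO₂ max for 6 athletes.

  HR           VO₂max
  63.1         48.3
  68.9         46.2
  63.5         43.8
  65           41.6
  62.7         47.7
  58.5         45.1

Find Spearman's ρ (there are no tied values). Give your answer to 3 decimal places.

-0.314

Rank HR: 3, 6, 4, 5, 2, 1
Rank VO₂max: 6, 4, 2, 1, 5, 3
d = rank(HR) − rank(VO₂max): -3, 2, 2, 4, -3, -2; Σd² = 46
ρ = 1 − 6Σd² / [n(n²−1)] = 1 − 6×46 / (6×35) = 1 − 276/210 ≈ -0.314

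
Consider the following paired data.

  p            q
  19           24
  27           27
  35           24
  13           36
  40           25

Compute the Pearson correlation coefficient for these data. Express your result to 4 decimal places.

-0.6744

n = 5, Σp = 134, Σq = 136, Σp² = 4084, Σq² = 3802, Σpq = 3493
nΣpq − ΣpΣq = 17465 − 18224 = -759
nΣp² − (Σp)² = 20420 − 17956 = 2464; nΣq² − (Σq)² = 19010 − 18496 = 514
r = -759 / √(2464 × 514) = -759 / 1125.3870 ≈ -0.6744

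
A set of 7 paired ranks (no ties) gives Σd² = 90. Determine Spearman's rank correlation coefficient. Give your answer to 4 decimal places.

ρ = 1 − 6Σd² / [n(n²−1)] = 1 − 6×90 / (7×48)
  = 1 − 540/336 = 1 − 1.60714 ≈ -0.6071

-0.6071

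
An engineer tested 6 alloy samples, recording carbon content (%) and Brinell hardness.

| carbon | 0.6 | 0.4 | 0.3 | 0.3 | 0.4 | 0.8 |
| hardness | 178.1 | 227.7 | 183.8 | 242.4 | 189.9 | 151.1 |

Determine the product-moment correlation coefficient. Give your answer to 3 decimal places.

-0.747

n = 6, Σx = 2.8, Σy = 1173, Σx² = 1.5, Σy² = 235000.32, Σxy = 522.64
nΣxy − ΣxΣy = 3135.84 − 3284.4 = -148.56
nΣx² − (Σx)² = 9 − 7.84 = 1.16; nΣy² − (Σy)² = 1410001.92 − 1375929 = 34072.92
r = -148.56 / √(1.16 × 34072.92) = -148.56 / 198.8079 ≈ -0.747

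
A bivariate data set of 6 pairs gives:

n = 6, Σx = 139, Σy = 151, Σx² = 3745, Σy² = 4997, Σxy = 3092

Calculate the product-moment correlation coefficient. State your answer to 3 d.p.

-0.512

r = (nΣxy − ΣxΣy) / √[(nΣx² − (Σx)²)(nΣy² − (Σy)²)]
Numerator: 6×3092 − 139×151 = -2437
Denominator: √[(22470 − 19321)(29982 − 22801)] = √[3149 × 7181] = 4755.3096
r = -2437 / 4755.3096 ≈ -0.512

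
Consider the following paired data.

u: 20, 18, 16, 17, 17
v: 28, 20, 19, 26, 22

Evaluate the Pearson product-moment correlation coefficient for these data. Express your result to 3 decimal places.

0.681

n = 5, Σu = 88, Σv = 115, Σu² = 1558, Σv² = 2705, Σuv = 2040
nΣuv − ΣuΣv = 10200 − 10120 = 80
nΣu² − (Σu)² = 7790 − 7744 = 46; nΣv² − (Σv)² = 13525 − 13225 = 300
r = 80 / √(46 × 300) = 80 / 117.4734 ≈ 0.681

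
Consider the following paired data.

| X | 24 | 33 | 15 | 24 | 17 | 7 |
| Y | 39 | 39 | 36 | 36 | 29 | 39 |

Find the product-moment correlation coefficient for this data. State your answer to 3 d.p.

0.189

n = 6, ΣX = 120, ΣY = 218, ΣX² = 2804, ΣY² = 7996, ΣXY = 4393
nΣXY − ΣXΣY = 26358 − 26160 = 198
nΣX² − (ΣX)² = 16824 − 14400 = 2424; nΣY² − (ΣY)² = 47976 − 47524 = 452
r = 198 / √(2424 × 452) = 198 / 1046.7321 ≈ 0.189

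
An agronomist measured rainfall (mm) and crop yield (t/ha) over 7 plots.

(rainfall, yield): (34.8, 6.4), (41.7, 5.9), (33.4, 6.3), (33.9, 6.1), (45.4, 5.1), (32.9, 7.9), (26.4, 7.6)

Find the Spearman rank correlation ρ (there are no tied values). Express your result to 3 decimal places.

Rank rainfall: 5, 6, 3, 4, 7, 2, 1
Rank yield: 5, 2, 4, 3, 1, 7, 6
d = rank(rainfall) − rank(yield): 0, 4, -1, 1, 6, -5, -5; Σd² = 104
ρ = 1 − 6Σd² / [n(n²−1)] = 1 − 6×104 / (7×48) = 1 − 624/336 ≈ -0.857

-0.857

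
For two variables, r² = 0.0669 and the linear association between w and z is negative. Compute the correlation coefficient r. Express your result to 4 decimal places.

-0.2587

|r| = √0.0669 = 0.2587
The association is negative, so r = −0.2587.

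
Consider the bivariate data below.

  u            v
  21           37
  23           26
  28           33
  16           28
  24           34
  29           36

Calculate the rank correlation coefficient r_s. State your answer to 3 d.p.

0.257

Rank u: 2, 3, 5, 1, 4, 6
Rank v: 6, 1, 3, 2, 4, 5
d = rank(u) − rank(v): -4, 2, 2, -1, 0, 1; Σd² = 26
ρ = 1 − 6Σd² / [n(n²−1)] = 1 − 6×26 / (6×35) = 1 − 156/210 ≈ 0.257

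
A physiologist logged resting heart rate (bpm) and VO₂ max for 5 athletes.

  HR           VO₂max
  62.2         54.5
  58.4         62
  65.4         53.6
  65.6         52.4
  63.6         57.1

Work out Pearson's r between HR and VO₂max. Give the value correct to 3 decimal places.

-0.910

n = 5, Σx = 315.2, Σy = 279.6, Σx² = 19904.88, Σy² = 15693.38, Σxy = 17585.14
nΣxy − ΣxΣy = 87925.7 − 88129.92 = -204.22
nΣx² − (Σx)² = 99524.4 − 99351.04 = 173.36; nΣy² − (Σy)² = 78466.9 − 78176.16 = 290.74
r = -204.22 / √(173.36 × 290.74) = -204.22 / 224.5054 ≈ -0.910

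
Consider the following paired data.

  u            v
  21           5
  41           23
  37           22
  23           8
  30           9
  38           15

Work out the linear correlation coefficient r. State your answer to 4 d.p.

n = 6, Σu = 190, Σv = 82, Σu² = 6364, Σv² = 1408, Σuv = 2886
nΣuv − ΣuΣv = 17316 − 15580 = 1736
nΣu² − (Σu)² = 38184 − 36100 = 2084; nΣv² − (Σv)² = 8448 − 6724 = 1724
r = 1736 / √(2084 × 1724) = 1736 / 1895.4725 ≈ 0.9159

0.9159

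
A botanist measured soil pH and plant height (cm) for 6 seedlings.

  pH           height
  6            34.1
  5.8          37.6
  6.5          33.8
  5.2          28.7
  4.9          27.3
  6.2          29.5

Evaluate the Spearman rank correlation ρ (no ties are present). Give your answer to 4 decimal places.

0.4857

Rank pH: 4, 3, 6, 2, 1, 5
Rank height: 5, 6, 4, 2, 1, 3
d = rank(pH) − rank(height): -1, -3, 2, 0, 0, 2; Σd² = 18
ρ = 1 − 6Σd² / [n(n²−1)] = 1 − 6×18 / (6×35) = 1 − 108/210 ≈ 0.4857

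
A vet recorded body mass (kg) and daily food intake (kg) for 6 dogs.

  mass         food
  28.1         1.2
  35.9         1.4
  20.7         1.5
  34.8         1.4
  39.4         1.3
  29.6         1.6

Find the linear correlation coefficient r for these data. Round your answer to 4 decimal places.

-0.3314

n = 6, Σx = 188.5, Σy = 8.4, Σx² = 6146.47, Σy² = 11.86, Σxy = 262.33
nΣxy − ΣxΣy = 1573.98 − 1583.4 = -9.42
nΣx² − (Σx)² = 36878.82 − 35532.25 = 1346.57; nΣy² − (Σy)² = 71.16 − 70.56 = 0.6
r = -9.42 / √(1346.57 × 0.6) = -9.42 / 28.4243 ≈ -0.3314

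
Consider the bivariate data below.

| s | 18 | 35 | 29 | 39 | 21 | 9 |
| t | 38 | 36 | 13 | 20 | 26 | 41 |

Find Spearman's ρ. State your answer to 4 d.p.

Rank s: 2, 5, 4, 6, 3, 1
Rank t: 5, 4, 1, 2, 3, 6
d = rank(s) − rank(t): -3, 1, 3, 4, 0, -5; Σd² = 60
ρ = 1 − 6Σd² / [n(n²−1)] = 1 − 6×60 / (6×35) = 1 − 360/210 ≈ -0.7143

-0.7143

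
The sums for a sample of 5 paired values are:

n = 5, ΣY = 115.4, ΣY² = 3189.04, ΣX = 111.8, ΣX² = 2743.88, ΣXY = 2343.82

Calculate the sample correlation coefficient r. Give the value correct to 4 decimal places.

r = (nΣXY − ΣXΣY) / √[(nΣX² − (ΣX)²)(nΣY² − (ΣY)²)]
Numerator: 5×2343.82 − 111.8×115.4 = -1182.62
Denominator: √[(13719.4 − 12499.24)(15945.2 − 13317.16)] = √[1220.16 × 2628.04] = 1790.7064
r = -1182.62 / 1790.7064 ≈ -0.6604

-0.6604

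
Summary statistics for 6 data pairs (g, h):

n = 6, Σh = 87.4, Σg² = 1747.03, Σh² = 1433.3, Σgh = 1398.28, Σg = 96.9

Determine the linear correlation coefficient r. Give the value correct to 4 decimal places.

r = (nΣgh − ΣgΣh) / √[(nΣg² − (Σg)²)(nΣh² − (Σh)²)]
Numerator: 6×1398.28 − 96.9×87.4 = -79.38
Denominator: √[(10482.18 − 9389.61)(8599.8 − 7638.76)] = √[1092.57 × 961.04] = 1024.6968
r = -79.38 / 1024.6968 ≈ -0.0775

-0.0775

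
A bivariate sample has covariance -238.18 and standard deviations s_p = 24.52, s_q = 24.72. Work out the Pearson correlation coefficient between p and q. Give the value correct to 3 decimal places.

r = Cov(p,q) / (s_p · s_q) = -238.18 / (24.52 × 24.72)
  = -238.18 / 606.1344 ≈ -0.393

-0.393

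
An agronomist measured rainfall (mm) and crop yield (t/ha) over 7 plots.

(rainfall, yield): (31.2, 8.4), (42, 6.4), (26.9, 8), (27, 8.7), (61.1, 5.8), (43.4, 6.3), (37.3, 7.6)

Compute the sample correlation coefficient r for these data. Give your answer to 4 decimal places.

-0.9053

n = 7, Σx = 268.9, Σy = 51.2, Σx² = 11198.11, Σy² = 382.3, Σxy = 1892.26
nΣxy − ΣxΣy = 13245.82 − 13767.68 = -521.86
nΣx² − (Σx)² = 78386.77 − 72307.21 = 6079.56; nΣy² − (Σy)² = 2676.1 − 2621.44 = 54.66
r = -521.86 / √(6079.56 × 54.66) = -521.86 / 576.4623 ≈ -0.9053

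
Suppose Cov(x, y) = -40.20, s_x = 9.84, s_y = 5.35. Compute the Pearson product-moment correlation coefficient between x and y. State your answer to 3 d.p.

r = Cov(x,y) / (s_x · s_y) = -40.20 / (9.84 × 5.35)
  = -40.20 / 52.6440 ≈ -0.764

-0.764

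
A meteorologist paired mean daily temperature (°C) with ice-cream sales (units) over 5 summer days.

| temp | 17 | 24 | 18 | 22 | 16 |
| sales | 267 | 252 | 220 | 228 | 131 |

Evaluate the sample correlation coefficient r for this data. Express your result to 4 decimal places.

0.4917

n = 5, Σx = 97, Σy = 1098, Σx² = 1929, Σy² = 252338, Σxy = 21659
nΣxy − ΣxΣy = 108295 − 106506 = 1789
nΣx² − (Σx)² = 9645 − 9409 = 236; nΣy² − (Σy)² = 1261690 − 1205604 = 56086
r = 1789 / √(236 × 56086) = 1789 / 3638.1721 ≈ 0.4917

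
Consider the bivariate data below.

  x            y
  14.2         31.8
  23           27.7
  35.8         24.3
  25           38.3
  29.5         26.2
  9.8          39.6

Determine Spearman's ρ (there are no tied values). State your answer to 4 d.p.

Rank x: 2, 3, 6, 4, 5, 1
Rank y: 4, 3, 1, 5, 2, 6
d = rank(x) − rank(y): -2, 0, 5, -1, 3, -5; Σd² = 64
ρ = 1 − 6Σd² / [n(n²−1)] = 1 − 6×64 / (6×35) = 1 − 384/210 ≈ -0.8286

-0.8286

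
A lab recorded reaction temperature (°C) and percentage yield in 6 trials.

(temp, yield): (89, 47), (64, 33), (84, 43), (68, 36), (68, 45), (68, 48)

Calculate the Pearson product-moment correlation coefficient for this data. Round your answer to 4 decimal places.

n = 6, Σx = 441, Σy = 252, Σx² = 32945, Σy² = 10772, Σxy = 18679
nΣxy − ΣxΣy = 112074 − 111132 = 942
nΣx² − (Σx)² = 197670 − 194481 = 3189; nΣy² − (Σy)² = 64632 − 63504 = 1128
r = 942 / √(3189 × 1128) = 942 / 1896.6265 ≈ 0.4967

0.4967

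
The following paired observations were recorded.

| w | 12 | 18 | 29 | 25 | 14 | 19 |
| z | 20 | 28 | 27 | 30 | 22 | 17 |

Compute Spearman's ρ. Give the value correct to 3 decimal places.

0.429

Rank w: 1, 3, 6, 5, 2, 4
Rank z: 2, 5, 4, 6, 3, 1
d = rank(w) − rank(z): -1, -2, 2, -1, -1, 3; Σd² = 20
ρ = 1 − 6Σd² / [n(n²−1)] = 1 − 6×20 / (6×35) = 1 − 120/210 ≈ 0.429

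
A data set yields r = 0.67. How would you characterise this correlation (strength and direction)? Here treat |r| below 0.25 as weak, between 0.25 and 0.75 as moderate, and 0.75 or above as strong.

r = 0.67 > 0 so the relationship is positive.
|r| = 0.67, which falls in the moderate range.

moderate positive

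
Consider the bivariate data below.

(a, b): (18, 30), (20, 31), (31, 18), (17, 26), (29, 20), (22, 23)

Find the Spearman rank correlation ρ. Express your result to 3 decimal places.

Rank a: 2, 3, 6, 1, 5, 4
Rank b: 5, 6, 1, 4, 2, 3
d = rank(a) − rank(b): -3, -3, 5, -3, 3, 1; Σd² = 62
ρ = 1 − 6Σd² / [n(n²−1)] = 1 − 6×62 / (6×35) = 1 − 372/210 ≈ -0.771

-0.771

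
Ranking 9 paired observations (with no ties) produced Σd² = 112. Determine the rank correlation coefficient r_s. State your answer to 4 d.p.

ρ = 1 − 6Σd² / [n(n²−1)] = 1 − 6×112 / (9×80)
  = 1 − 672/720 = 1 − 0.93333 ≈ 0.0667

0.0667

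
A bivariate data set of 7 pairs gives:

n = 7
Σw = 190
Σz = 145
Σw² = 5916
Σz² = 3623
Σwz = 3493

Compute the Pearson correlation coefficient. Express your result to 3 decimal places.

-0.646

r = (nΣwz − ΣwΣz) / √[(nΣw² − (Σw)²)(nΣz² − (Σz)²)]
Numerator: 7×3493 − 190×145 = -3099
Denominator: √[(41412 − 36100)(25361 − 21025)] = √[5312 × 4336] = 4799.2533
r = -3099 / 4799.2533 ≈ -0.646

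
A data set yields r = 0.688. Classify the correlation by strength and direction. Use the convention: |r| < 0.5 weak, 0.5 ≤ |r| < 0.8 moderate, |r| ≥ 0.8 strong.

r = 0.688 > 0 so the relationship is positive.
|r| = 0.688, which falls in the moderate range.

moderate positive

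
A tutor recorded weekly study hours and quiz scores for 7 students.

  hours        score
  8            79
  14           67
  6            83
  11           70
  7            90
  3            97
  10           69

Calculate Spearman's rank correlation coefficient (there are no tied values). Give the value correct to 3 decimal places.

-0.929

Rank hours: 4, 7, 2, 6, 3, 1, 5
Rank score: 4, 1, 5, 3, 6, 7, 2
d = rank(hours) − rank(score): 0, 6, -3, 3, -3, -6, 3; Σd² = 108
ρ = 1 − 6Σd² / [n(n²−1)] = 1 − 6×108 / (7×48) = 1 − 648/336 ≈ -0.929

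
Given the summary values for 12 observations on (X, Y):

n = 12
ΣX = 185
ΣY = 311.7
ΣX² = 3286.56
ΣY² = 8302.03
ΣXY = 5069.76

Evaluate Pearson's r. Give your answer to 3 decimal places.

0.885

r = (nΣXY − ΣXΣY) / √[(nΣX² − (ΣX)²)(nΣY² − (ΣY)²)]
Numerator: 12×5069.76 − 185×311.7 = 3172.62
Denominator: √[(39438.72 − 34225)(99624.36 − 97156.89)] = √[5213.72 × 2467.47] = 3586.7391
r = 3172.62 / 3586.7391 ≈ 0.885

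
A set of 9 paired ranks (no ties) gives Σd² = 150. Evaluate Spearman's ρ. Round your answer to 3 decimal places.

-0.250

ρ = 1 − 6Σd² / [n(n²−1)] = 1 − 6×150 / (9×80)
  = 1 − 900/720 = 1 − 1.2500 ≈ -0.250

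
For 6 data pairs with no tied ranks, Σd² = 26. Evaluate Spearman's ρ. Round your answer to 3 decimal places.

0.257

ρ = 1 − 6Σd² / [n(n²−1)] = 1 − 6×26 / (6×35)
  = 1 − 156/210 = 1 − 0.7429 ≈ 0.257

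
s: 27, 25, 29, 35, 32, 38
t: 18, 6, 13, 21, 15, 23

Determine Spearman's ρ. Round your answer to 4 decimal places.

Rank s: 2, 1, 3, 5, 4, 6
Rank t: 4, 1, 2, 5, 3, 6
d = rank(s) − rank(t): -2, 0, 1, 0, 1, 0; Σd² = 6
ρ = 1 − 6Σd² / [n(n²−1)] = 1 − 6×6 / (6×35) = 1 − 36/210 ≈ 0.8286

0.8286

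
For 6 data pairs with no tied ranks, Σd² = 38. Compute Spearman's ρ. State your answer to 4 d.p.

ρ = 1 − 6Σd² / [n(n²−1)] = 1 − 6×38 / (6×35)
  = 1 − 228/210 = 1 − 1.08571 ≈ -0.0857

-0.0857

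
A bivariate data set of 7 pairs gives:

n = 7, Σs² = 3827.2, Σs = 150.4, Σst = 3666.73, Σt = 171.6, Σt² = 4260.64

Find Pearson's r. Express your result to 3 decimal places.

r = (nΣst − ΣsΣt) / √[(nΣs² − (Σs)²)(nΣt² − (Σt)²)]
Numerator: 7×3666.73 − 150.4×171.6 = -141.53
Denominator: √[(26790.4 − 22620.16)(29824.48 − 29446.56)] = √[4170.24 × 377.92] = 1255.3952
r = -141.53 / 1255.3952 ≈ -0.113

-0.113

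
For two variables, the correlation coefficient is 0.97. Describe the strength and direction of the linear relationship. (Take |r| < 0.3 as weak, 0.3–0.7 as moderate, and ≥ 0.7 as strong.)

r = 0.97 > 0 so the relationship is positive.
|r| = 0.97, which falls in the strong range.

strong positive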